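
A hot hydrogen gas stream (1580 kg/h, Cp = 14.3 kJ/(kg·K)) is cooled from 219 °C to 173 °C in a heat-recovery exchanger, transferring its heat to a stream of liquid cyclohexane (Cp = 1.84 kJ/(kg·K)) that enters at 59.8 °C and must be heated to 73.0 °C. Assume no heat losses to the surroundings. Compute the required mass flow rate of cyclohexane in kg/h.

ṁ_c = 42800 kg/h

Heat released by hot stream: Q = 1580 × 14.3 × (219 − 173) = 1.0393e+06 kJ/h
Energy balance on cold side (adiabatic exchanger): Q = ṁ_c·Cp_c·(T_c,out − T_c,in)
ṁ_c = 1.0393e+06 / [1.84 × (73.0 − 59.8)] = 42792 kg/h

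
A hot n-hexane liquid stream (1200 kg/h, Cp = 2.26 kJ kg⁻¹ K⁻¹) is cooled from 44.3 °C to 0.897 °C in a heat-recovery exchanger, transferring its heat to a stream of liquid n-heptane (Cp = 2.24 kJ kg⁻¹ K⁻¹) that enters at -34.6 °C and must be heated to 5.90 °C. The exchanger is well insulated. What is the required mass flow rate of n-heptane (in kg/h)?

ṁ_c = 1300 kg/h

Heat released by hot stream: Q = 1200 × 2.26 × (44.3 − 0.897) = 117710 kJ/h
Energy balance on cold side (adiabatic exchanger): Q = ṁ_c·Cp_c·(T_c,out − T_c,in)
ṁ_c = 117710 / [2.24 × (5.90 − -34.6)] = 1297.5 kg/h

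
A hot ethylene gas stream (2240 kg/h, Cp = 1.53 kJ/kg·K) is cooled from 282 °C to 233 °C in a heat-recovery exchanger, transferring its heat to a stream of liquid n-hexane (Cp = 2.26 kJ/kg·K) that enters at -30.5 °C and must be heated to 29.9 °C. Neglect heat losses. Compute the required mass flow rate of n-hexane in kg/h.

Heat released by hot stream: Q = 2240 × 1.53 × (282 − 233) = 167930 kJ/h
Energy balance on cold side (adiabatic exchanger): Q = ṁ_c·Cp_c·(T_c,out − T_c,in)
ṁ_c = 167930 / [2.26 × (29.9 − -30.5)] = 1230.2 kg/h

ṁ_c = 1230 kg/h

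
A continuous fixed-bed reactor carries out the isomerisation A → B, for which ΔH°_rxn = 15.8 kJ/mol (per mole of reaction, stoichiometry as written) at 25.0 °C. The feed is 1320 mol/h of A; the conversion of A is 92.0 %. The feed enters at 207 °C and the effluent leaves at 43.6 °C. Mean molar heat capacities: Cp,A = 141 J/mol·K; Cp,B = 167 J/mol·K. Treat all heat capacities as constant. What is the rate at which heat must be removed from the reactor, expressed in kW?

Q_out = 2.95 kW

Extent of reaction ξ = 0.920 × 1320 = 1214.4 mol/h
Reaction term: ξ·ΔH°_rxn = 1214.4 × 15.8 = 19188 kJ/h
Sensible, feed 207→25 °C: -33874 kJ/h
Outlet flows (mol/h): A 105.6, B 1214.4
Sensible, products 25→43.6 °C: 4049.1 kJ/h
Q = ΔH = -10637 kJ/h = -2.9548 kW
Heat removed = 2.9548 kW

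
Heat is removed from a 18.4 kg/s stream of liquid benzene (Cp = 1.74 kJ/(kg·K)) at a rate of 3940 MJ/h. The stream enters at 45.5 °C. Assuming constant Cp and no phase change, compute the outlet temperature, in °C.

Q = 3940 MJ/h = 1094.4 kJ/s
ΔT = Q/(ṁ·Cp) = 1094.4/(18.4×1.74) = 34.184 K
T_out = 45.5 − 34.184 = 11.316 °C

T_out = 11.3 °C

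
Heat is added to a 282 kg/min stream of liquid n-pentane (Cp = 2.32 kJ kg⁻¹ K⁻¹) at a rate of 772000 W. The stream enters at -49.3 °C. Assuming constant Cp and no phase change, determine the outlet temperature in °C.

T_out = 21.5 °C

Q = 772000 W = 46320 kJ/min
ΔT = Q/(ṁ·Cp) = 46320/(282×2.32) = 70.8 K
T_out = -49.3 + 70.8 = 21.5 °C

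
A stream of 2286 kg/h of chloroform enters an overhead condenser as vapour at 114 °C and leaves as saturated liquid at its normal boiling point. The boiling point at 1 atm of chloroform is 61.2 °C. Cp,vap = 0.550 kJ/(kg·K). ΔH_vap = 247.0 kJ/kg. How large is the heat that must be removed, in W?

vapour 114→61.2 °C: -29.04 kJ/kg
condensation at 61.2 °C: -247 kJ/kg
Δh = -29.04 + -247 = -276.04 kJ/kg
Q = ṁ·Δh = 2286 kg/h × -276.04 kJ/kg = -631030 kJ/h
|Q| = 175.29 kW = 175290 W

Q_c = 175000 W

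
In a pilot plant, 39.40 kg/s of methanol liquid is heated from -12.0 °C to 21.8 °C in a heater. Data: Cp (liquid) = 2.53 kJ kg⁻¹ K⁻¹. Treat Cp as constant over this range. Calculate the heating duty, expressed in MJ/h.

Q = 12100 MJ/h

Q = ṁ·Cp·ΔT = 39.40 × 2.53 × (21.8 − -12.0) = 3369.3 kJ/s
Heating duty = 12129 MJ/h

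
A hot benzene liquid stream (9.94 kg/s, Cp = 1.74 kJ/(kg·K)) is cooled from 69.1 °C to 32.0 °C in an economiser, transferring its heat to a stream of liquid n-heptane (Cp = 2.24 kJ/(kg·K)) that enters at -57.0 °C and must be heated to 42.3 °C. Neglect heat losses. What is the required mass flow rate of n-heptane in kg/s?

Heat released by hot stream: Q = 9.94 × 1.74 × (69.1 − 32.0) = 641.67 kJ/s
Energy balance on cold side (adiabatic exchanger): Q = ṁ_c·Cp_c·(T_c,out − T_c,in)
ṁ_c = 641.67 / [2.24 × (42.3 − -57.0)] = 2.8848 kg/s

ṁ_c = 2.88 kg/s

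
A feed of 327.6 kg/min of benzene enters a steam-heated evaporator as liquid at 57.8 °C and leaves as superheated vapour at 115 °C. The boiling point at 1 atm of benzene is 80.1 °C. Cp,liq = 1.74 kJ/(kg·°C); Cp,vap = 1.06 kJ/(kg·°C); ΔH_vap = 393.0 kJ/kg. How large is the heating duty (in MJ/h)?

liquid 57.8→80.1 °C: 38.802 kJ/kg
vaporisation at 80.1 °C: 393 kJ/kg
vapour 80.1→115 °C: 36.994 kJ/kg
Δh = 38.802 + 393 + 36.994 = 468.8 kJ/kg
Q = ṁ·Δh = 327.6 kg/min × 468.8 kJ/kg = 153580 kJ/min
|Q| = 2559.6 kW = 9214.7 MJ/h

Q = 9210 MJ/h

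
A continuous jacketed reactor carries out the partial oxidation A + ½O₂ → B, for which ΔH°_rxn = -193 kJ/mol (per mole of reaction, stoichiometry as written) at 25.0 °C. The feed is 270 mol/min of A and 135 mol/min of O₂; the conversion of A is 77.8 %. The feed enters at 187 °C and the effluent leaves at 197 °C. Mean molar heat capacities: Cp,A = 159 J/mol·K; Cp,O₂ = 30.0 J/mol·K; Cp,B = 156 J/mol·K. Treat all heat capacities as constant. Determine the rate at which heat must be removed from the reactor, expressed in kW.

Q_out = 679 kW

Extent of reaction ξ = 0.778 × 270 = 210.06 mol/min
Reaction term: ξ·ΔH°_rxn = 210.06 × -193 = -40542 kJ/min
Sensible, feed 187→25 °C: -7610.8 kJ/min
Outlet flows (mol/min): A 59.94, O₂ 29.97, B 210.06
Sensible, products 25→197 °C: 7430.2 kJ/min
Q = ΔH = -40722 kJ/min = -678.7 kW
Heat removed = 678.7 kW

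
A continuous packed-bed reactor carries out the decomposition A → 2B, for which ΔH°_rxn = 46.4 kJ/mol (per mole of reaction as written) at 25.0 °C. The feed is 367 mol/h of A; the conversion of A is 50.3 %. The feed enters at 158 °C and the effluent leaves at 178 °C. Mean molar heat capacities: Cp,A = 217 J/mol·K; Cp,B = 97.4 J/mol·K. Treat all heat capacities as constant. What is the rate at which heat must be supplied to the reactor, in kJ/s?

Extent of reaction ξ = 0.503 × 367 = 184.6 mol/h
Reaction term: ξ·ΔH°_rxn = 184.6 × 46.4 = 8565.5 kJ/h
Sensible, feed 158→25 °C: -10592 kJ/h
Outlet flows (mol/h): A 182.4, B 369.2
Sensible, products 25→178 °C: 11558 kJ/h
Q = ΔH = 9531.3 kJ/h = 2.6476 kW
Heat supplied = 2.6476 kJ/s

Q_in = 2.65 kJ/s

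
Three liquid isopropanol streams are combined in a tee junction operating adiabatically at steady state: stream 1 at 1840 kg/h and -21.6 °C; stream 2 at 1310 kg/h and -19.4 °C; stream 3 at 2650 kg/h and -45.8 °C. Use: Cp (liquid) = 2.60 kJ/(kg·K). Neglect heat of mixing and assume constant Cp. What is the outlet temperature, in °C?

T_out = -32.2 °C

No heat crosses the boundary, so H_out = H_in.
T_out = Σ ṁᵢCp,ᵢTᵢ / Σ ṁᵢCp,ᵢ
      = -484970 / 15080 = -32.16 °C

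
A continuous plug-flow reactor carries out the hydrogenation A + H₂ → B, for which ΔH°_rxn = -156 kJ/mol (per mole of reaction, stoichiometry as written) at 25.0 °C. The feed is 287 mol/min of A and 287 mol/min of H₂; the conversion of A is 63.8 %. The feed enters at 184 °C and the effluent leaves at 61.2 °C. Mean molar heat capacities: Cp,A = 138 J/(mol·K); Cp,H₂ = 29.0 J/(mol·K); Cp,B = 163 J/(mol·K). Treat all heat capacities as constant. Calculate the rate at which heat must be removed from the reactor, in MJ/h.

Q_out = 2070 MJ/h

Extent of reaction ξ = 0.638 × 287 = 183.11 mol/min
Reaction term: ξ·ΔH°_rxn = 183.11 × -156 = -28565 kJ/min
Sensible, feed 184→25 °C: -7620.7 kJ/min
Outlet flows (mol/min): A 103.89, H₂ 103.89, B 183.11
Sensible, products 25→61.2 °C: 1708.5 kJ/min
Q = ΔH = -34477 kJ/min = -574.61 kW
Heat removed = 2068.6 MJ/h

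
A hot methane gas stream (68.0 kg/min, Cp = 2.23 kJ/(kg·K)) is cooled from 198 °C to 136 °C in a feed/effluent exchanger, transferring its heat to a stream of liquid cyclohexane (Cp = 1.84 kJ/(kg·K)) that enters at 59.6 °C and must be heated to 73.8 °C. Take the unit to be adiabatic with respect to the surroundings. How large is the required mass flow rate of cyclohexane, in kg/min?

ṁ_c = 360 kg/min

Heat released by hot stream: Q = 68.0 × 2.23 × (198 − 136) = 9401.7 kJ/min
Energy balance on cold side (adiabatic exchanger): Q = ṁ_c·Cp_c·(T_c,out − T_c,in)
ṁ_c = 9401.7 / [1.84 × (73.8 − 59.6)] = 359.83 kg/min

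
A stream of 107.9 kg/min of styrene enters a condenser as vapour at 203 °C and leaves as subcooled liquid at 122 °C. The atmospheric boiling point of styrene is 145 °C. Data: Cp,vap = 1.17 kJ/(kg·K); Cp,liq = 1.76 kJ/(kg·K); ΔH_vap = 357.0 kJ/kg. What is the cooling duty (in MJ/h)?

Q_c = 3010 MJ/h

vapour 203→145 °C: -67.86 kJ/kg
condensation at 145 °C: -357 kJ/kg
liquid 145→122 °C: -40.48 kJ/kg
Δh = -67.86 + -357 + -40.48 = -465.34 kJ/kg
Q = ṁ·Δh = 107.9 kg/min × -465.34 kJ/kg = -50210 kJ/min
|Q| = 836.84 kW = 3012.6 MJ/h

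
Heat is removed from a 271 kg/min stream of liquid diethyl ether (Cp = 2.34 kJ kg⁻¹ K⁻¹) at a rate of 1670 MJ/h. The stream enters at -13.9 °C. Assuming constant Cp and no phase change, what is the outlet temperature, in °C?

Q = 1670 MJ/h = 27833 kJ/min
ΔT = Q/(ṁ·Cp) = 27833/(271×2.34) = 43.891 K
T_out = -13.9 − 43.891 = -57.791 °C

T_out = -57.8 °C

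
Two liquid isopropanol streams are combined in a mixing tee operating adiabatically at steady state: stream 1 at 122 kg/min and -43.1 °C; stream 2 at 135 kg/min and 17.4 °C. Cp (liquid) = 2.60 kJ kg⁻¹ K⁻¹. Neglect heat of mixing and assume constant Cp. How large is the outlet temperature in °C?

No heat crosses the boundary, so H_out = H_in.
T_out = Σ ṁᵢCp,ᵢTᵢ / Σ ṁᵢCp,ᵢ
      = -7563.9 / 668.2 = -11.32 °C

T_out = -11.3 °C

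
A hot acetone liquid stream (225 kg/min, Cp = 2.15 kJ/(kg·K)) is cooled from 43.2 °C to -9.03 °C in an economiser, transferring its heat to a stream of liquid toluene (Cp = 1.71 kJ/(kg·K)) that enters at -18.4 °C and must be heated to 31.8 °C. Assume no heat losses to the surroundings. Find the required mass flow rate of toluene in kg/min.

ṁ_c = 294 kg/min

Heat released by hot stream: Q = 225 × 2.15 × (43.2 − -9.03) = 25266 kJ/min
Energy balance on cold side (adiabatic exchanger): Q = ṁ_c·Cp_c·(T_c,out − T_c,in)
ṁ_c = 25266 / [1.71 × (31.8 − -18.4)] = 294.33 kg/min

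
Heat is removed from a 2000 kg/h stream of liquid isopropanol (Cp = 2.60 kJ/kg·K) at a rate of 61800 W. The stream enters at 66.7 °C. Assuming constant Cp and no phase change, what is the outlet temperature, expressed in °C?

Q = 61800 W = 222480 kJ/h
ΔT = Q/(ṁ·Cp) = 222480/(2000×2.60) = 42.785 K
T_out = 66.7 − 42.785 = 23.915 °C

T_out = 23.9 °C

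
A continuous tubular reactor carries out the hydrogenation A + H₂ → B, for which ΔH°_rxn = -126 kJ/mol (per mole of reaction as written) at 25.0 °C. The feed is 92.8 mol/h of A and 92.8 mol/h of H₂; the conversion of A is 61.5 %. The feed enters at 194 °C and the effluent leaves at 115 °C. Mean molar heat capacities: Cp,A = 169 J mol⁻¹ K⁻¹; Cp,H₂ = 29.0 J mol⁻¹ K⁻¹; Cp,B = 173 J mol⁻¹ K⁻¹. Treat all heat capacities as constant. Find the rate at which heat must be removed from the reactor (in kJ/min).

Q_out = 146 kJ/min

Extent of reaction ξ = 0.615 × 92.8 = 57.072 mol/h
Reaction term: ξ·ΔH°_rxn = 57.072 × -126 = -7191.1 kJ/h
Sensible, feed 194→25 °C: -3105.3 kJ/h
Outlet flows (mol/h): A 35.728, H₂ 35.728, B 57.072
Sensible, products 25→115 °C: 1525.3 kJ/h
Q = ΔH = -8771.1 kJ/h = -2.4364 kW
Heat removed = 146.18 kJ/min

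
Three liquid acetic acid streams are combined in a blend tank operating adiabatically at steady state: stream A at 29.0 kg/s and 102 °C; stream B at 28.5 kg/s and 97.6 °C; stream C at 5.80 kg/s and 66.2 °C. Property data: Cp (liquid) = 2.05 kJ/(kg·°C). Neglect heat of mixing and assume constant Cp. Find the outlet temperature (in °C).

T_out = 96.7 °C

No heat crosses the boundary, so H_out = H_in.
T_out = Σ ṁᵢCp,ᵢTᵢ / Σ ṁᵢCp,ᵢ
      = 12553 / 129.76 = 96.739 °C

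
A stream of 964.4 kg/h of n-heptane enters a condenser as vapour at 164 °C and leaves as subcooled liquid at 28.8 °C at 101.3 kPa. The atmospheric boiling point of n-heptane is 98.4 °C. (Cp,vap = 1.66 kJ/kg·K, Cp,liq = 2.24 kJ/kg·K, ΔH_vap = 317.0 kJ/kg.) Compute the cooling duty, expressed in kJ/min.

Q_c = 9350 kJ/min

vapour 164→98.4 °C: -108.9 kJ/kg
condensation at 98.4 °C: -317 kJ/kg
liquid 98.4→28.8 °C: -155.9 kJ/kg
Δh = -108.9 + -317 + -155.9 = -581.8 kJ/kg
Q = ṁ·Δh = 964.4 kg/h × -581.8 kJ/kg = -561090 kJ/h
|Q| = 155.86 kW = 9351.5 kJ/min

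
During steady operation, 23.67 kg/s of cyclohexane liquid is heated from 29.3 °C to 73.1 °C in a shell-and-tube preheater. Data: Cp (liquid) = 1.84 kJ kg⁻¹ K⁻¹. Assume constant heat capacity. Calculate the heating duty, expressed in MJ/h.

Q = 6870 MJ/h

Q = ṁ·Cp·ΔT = 23.67 × 1.84 × (73.1 − 29.3) = 1907.6 kJ/s
Heating duty = 6867.4 MJ/h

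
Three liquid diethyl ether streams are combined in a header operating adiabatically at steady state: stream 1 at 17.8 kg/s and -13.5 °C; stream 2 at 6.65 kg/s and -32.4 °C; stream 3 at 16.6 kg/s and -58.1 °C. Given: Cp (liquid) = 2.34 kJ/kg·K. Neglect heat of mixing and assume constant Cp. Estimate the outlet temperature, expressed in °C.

T_out = -34.6 °C

No heat crosses the boundary, so H_out = H_in.
Σ ṁᵢCp,ᵢTᵢ = 17.8×2.34×-13.5 + 6.65×2.34×-32.4 + 16.6×2.34×-58.1 = -3323.3
Σ ṁᵢCp,ᵢ = 17.8×2.34 + 6.65×2.34 + 16.6×2.34 = 96.057
T_out = -3323.3 / 96.057 = -34.597 °C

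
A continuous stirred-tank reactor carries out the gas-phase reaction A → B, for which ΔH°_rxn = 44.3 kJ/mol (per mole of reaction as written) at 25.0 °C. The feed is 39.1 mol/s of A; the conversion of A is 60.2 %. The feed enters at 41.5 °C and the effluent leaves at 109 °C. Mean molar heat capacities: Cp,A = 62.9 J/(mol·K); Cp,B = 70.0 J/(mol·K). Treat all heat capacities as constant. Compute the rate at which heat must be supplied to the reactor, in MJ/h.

Q_in = 4400 MJ/h

Extent of reaction ξ = 0.602 × 39.1 = 23.538 mol/s
Reaction term: ξ·ΔH°_rxn = 23.538 × 44.3 = 1042.7 kJ/s
Sensible, feed 41.5→25 °C: -40.58 kJ/s
Outlet flows (mol/s): A 15.562, B 23.538
Sensible, products 25→109 °C: 220.63 kJ/s
Q = ΔH = 1222.8 kJ/s = 1222.8 kW
Heat supplied = 4402 MJ/h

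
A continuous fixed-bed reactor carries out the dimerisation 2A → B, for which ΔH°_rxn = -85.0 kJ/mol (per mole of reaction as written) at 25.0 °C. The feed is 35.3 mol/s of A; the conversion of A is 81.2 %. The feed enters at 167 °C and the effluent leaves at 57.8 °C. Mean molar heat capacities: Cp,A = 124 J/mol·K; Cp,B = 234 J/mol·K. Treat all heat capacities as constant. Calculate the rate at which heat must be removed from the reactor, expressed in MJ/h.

Extent of reaction ξ = 0.812 × 35.3 / 2 = 14.332 mol/s
Reaction term: ξ·ΔH°_rxn = 14.332 × -85.0 = -1218.2 kJ/s
Sensible, feed 167→25 °C: -621.56 kJ/s
Outlet flows (mol/s): A 6.6364, B 14.332
Sensible, products 25→57.8 °C: 136.99 kJ/s
Q = ΔH = -1702.8 kJ/s = -1702.8 kW
Heat removed = 6130 MJ/h

Q_out = 6130 MJ/h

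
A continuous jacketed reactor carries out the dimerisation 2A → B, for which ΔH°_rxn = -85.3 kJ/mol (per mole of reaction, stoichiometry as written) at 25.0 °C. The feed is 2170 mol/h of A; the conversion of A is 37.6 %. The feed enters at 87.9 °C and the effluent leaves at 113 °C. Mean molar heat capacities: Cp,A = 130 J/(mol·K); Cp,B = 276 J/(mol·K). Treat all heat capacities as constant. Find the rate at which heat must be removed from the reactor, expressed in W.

Q_out = 7540 W

Extent of reaction ξ = 0.376 × 2170 / 2 = 407.96 mol/h
Reaction term: ξ·ΔH°_rxn = 407.96 × -85.3 = -34799 kJ/h
Sensible, feed 87.9→25 °C: -17744 kJ/h
Outlet flows (mol/h): A 1354.1, B 407.96
Sensible, products 25→113 °C: 25399 kJ/h
Q = ΔH = -27144 kJ/h = -7.54 kW
Heat removed = 7540 W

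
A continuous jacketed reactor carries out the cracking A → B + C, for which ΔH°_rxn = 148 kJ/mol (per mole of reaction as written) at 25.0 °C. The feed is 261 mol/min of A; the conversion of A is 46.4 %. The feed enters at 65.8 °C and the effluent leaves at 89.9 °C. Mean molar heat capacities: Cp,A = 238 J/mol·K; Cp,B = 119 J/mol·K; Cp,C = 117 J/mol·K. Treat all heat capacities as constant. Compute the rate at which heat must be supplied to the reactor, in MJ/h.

Extent of reaction ξ = 0.464 × 261 = 121.1 mol/min
Reaction term: ξ·ΔH°_rxn = 121.1 × 148 = 17923 kJ/min
Sensible, feed 65.8→25 °C: -2534.4 kJ/min
Outlet flows (mol/min): A 139.9, B 121.1, C 121.1
Sensible, products 25→89.9 °C: 4015.7 kJ/min
Q = ΔH = 19405 kJ/min = 323.41 kW
Heat supplied = 1164.3 MJ/h

Q_in = 1160 MJ/h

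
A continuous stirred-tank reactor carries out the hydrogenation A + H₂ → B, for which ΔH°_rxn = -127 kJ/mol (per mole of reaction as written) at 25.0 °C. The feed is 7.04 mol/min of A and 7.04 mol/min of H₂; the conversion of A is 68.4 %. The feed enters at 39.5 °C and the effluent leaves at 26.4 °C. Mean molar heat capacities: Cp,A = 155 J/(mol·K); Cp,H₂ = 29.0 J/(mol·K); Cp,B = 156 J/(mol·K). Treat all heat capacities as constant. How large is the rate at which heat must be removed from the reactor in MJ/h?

Q_out = 37.7 MJ/h

Extent of reaction ξ = 0.684 × 7.04 = 4.8154 mol/min
Reaction term: ξ·ΔH°_rxn = 4.8154 × -127 = -611.55 kJ/min
Sensible, feed 39.5→25 °C: -18.783 kJ/min
Outlet flows (mol/min): A 2.2246, H₂ 2.2246, B 4.8154
Sensible, products 25→26.4 °C: 1.6247 kJ/min
Q = ΔH = -628.71 kJ/min = -10.478 kW
Heat removed = 37.723 MJ/h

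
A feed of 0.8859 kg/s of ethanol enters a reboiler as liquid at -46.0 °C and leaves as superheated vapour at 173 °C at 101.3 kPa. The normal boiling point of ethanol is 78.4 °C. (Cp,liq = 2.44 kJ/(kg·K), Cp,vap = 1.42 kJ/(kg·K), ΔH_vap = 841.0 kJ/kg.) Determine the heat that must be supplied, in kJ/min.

liquid -46.0→78.4 °C: 303.54 kJ/kg
vaporisation at 78.4 °C: 841 kJ/kg
vapour 78.4→173 °C: 134.33 kJ/kg
Δh = 303.54 + 841 + 134.33 = 1278.9 kJ/kg
Q = ṁ·Δh = 0.8859 kg/s × 1278.9 kJ/kg = 1132.9 kJ/s
|Q| = 1132.9 kW = 67977 kJ/min

Q = 68000 kJ/min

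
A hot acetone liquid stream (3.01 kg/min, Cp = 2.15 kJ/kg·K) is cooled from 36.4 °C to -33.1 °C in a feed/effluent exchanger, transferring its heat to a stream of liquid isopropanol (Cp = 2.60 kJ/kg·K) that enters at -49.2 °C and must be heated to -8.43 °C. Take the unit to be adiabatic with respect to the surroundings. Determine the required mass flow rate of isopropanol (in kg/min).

Heat released by hot stream: Q = 3.01 × 2.15 × (36.4 − -33.1) = 449.77 kJ/min
Energy balance on cold side (adiabatic exchanger): Q = ṁ_c·Cp_c·(T_c,out − T_c,in)
ṁ_c = 449.77 / [2.60 × (-8.43 − -49.2)] = 4.243 kg/min

ṁ_c = 4.24 kg/min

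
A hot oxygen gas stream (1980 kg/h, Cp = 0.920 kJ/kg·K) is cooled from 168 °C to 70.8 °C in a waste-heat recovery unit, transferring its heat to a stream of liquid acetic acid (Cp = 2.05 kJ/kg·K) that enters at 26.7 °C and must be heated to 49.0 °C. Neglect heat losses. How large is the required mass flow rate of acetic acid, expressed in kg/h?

ṁ_c = 3870 kg/h

Heat released by hot stream: Q = 1980 × 0.920 × (168 − 70.8) = 177060 kJ/h
Energy balance on cold side (adiabatic exchanger): Q = ṁ_c·Cp_c·(T_c,out − T_c,in)
ṁ_c = 177060 / [2.05 × (49.0 − 26.7)] = 3873.1 kg/h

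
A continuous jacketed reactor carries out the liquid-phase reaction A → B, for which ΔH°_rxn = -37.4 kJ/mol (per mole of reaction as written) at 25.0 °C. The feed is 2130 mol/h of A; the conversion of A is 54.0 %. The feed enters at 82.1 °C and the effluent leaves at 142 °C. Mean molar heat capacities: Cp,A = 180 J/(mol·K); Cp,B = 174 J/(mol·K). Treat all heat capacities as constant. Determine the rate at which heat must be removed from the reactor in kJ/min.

Q_out = 348 kJ/min

Extent of reaction ξ = 0.540 × 2130 = 1150.2 mol/h
Reaction term: ξ·ΔH°_rxn = 1150.2 × -37.4 = -43017 kJ/h
Sensible, feed 82.1→25 °C: -21892 kJ/h
Outlet flows (mol/h): A 979.8, B 1150.2
Sensible, products 25→142 °C: 44050 kJ/h
Q = ΔH = -20859 kJ/h = -5.7942 kW
Heat removed = 347.65 kJ/min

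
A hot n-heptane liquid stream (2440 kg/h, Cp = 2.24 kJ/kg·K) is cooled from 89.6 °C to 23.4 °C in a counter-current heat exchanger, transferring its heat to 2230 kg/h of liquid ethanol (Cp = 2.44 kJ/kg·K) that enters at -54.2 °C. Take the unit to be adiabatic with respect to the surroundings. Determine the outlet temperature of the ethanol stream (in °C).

Heat released by hot stream: Q = 2440 × 2.24 × (89.6 − 23.4) = 361820 kJ/h
Energy balance on cold side (adiabatic exchanger): Q = ṁ_c·Cp_c·(T_c,out − T_c,in)
T_c,out = -54.2 + 361820/(2230 × 2.44) = 12.297 °C

T_c,out = 12.3 °C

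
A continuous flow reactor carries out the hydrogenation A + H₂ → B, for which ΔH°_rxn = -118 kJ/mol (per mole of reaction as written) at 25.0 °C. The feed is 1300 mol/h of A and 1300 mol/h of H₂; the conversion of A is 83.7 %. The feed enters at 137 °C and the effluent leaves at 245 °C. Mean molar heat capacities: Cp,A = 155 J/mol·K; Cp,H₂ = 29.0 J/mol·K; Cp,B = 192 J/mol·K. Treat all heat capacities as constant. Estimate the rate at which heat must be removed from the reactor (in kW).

Extent of reaction ξ = 0.837 × 1300 = 1088.1 mol/h
Reaction term: ξ·ΔH°_rxn = 1088.1 × -118 = -128400 kJ/h
Sensible, feed 137→25 °C: -26790 kJ/h
Outlet flows (mol/h): A 211.9, H₂ 211.9, B 1088.1
Sensible, products 25→245 °C: 54539 kJ/h
Q = ΔH = -100650 kJ/h = -27.958 kW
Heat removed = 27.958 kW

Q_out = 28.0 kW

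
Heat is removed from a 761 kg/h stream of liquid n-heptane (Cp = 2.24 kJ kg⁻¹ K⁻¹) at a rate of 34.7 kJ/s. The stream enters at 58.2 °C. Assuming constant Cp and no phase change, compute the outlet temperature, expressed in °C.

Q = 34.7 kJ/s = 124920 kJ/h
ΔT = Q/(ṁ·Cp) = 124920/(761×2.24) = 73.282 K
T_out = 58.2 − 73.282 = -15.082 °C

T_out = -15.1 °C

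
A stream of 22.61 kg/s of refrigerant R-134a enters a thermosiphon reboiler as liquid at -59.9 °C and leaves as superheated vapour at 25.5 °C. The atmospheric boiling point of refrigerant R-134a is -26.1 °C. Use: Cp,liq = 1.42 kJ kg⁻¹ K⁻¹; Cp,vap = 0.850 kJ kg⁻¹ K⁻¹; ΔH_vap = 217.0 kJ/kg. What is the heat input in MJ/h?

liquid -59.9→-26.1 °C: 47.996 kJ/kg
vaporisation at -26.1 °C: 217 kJ/kg
vapour -26.1→25.5 °C: 43.86 kJ/kg
Δh = 47.996 + 217 + 43.86 = 308.86 kJ/kg
Q = ṁ·Δh = 22.61 kg/s × 308.86 kJ/kg = 6983.2 kJ/s
|Q| = 6983.2 kW = 25140 MJ/h

Q = 25100 MJ/h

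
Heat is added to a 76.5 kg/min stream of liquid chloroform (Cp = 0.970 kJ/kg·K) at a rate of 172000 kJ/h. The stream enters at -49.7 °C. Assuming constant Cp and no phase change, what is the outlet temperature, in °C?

T_out = -11.1 °C

Q = 172000 kJ/h = 2866.7 kJ/min
ΔT = Q/(ṁ·Cp) = 2866.7/(76.5×0.970) = 38.632 K
T_out = -49.7 + 38.632 = -11.068 °C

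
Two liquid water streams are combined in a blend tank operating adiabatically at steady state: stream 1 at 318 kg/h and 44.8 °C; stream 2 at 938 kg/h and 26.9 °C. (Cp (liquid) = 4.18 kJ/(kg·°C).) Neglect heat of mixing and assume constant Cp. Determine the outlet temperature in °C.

T_out = 31.4 °C

Energy balance with Q = 0: Σ ṁᵢCp,ᵢ(T_out − Tᵢ) = 0
T_out = Σ ṁᵢCp,ᵢTᵢ / Σ ṁᵢCp,ᵢ
      = 165020 / 5250.1 = 31.432 °C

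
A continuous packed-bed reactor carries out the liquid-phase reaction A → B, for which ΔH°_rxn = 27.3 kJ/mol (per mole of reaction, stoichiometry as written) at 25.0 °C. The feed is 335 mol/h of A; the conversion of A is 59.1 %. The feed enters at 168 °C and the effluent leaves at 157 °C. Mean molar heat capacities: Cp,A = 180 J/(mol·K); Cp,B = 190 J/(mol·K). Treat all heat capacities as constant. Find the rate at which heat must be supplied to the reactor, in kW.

Extent of reaction ξ = 0.591 × 335 = 197.98 mol/h
Reaction term: ξ·ΔH°_rxn = 197.98 × 27.3 = 5405 kJ/h
Sensible, feed 168→25 °C: -8622.9 kJ/h
Outlet flows (mol/h): A 137.02, B 197.98
Sensible, products 25→157 °C: 8220.9 kJ/h
Q = ΔH = 5003 kJ/h = 1.3897 kW
Heat supplied = 1.3897 kW

Q_in = 1.39 kW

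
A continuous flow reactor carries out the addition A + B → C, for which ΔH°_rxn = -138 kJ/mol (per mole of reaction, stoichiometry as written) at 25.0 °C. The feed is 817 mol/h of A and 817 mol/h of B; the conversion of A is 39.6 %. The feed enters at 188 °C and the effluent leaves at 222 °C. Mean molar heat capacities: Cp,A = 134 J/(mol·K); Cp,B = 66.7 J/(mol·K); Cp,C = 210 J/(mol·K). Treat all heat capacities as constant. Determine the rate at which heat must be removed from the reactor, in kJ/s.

Extent of reaction ξ = 0.396 × 817 = 323.53 mol/h
Reaction term: ξ·ΔH°_rxn = 323.53 × -138 = -44647 kJ/h
Sensible, feed 188→25 °C: -26727 kJ/h
Outlet flows (mol/h): A 493.47, B 493.47, C 323.53
Sensible, products 25→222 °C: 32895 kJ/h
Q = ΔH = -38480 kJ/h = -10.689 kW
Heat removed = 10.689 kJ/s

Q_out = 10.7 kJ/s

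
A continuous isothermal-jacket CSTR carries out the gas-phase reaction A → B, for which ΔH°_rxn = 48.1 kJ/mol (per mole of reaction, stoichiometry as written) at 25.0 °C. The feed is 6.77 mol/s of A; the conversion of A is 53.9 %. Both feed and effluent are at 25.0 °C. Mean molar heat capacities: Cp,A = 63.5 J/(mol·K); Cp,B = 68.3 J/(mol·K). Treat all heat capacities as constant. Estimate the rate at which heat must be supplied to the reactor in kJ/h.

Extent of reaction ξ = 0.539 × 6.77 = 3.649 mol/s
Reaction term: ξ·ΔH°_rxn = 3.649 × 48.1 = 175.52 kJ/s
Q = ΔH = 175.52 kJ/s = 175.52 kW
Heat supplied = 631870 kJ/h

Q_in = 632000 kJ/h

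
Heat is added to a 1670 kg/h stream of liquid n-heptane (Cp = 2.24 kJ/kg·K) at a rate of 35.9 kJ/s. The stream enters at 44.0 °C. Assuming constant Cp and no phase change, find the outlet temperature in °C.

Q = 35.9 kJ/s = 129240 kJ/h
ΔT = Q/(ṁ·Cp) = 129240/(1670×2.24) = 34.549 K
T_out = 44.0 + 34.549 = 78.549 °C

T_out = 78.5 °C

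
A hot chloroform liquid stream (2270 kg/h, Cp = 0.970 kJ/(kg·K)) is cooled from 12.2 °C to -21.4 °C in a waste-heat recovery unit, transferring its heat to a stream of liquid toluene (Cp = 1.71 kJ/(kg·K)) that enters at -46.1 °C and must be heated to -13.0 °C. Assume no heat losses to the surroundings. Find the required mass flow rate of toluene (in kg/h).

ṁ_c = 1310 kg/h

Heat released by hot stream: Q = 2270 × 0.970 × (12.2 − -21.4) = 73984 kJ/h
Energy balance on cold side (adiabatic exchanger): Q = ṁ_c·Cp_c·(T_c,out − T_c,in)
ṁ_c = 73984 / [1.71 × (-13.0 − -46.1)] = 1307.1 kg/h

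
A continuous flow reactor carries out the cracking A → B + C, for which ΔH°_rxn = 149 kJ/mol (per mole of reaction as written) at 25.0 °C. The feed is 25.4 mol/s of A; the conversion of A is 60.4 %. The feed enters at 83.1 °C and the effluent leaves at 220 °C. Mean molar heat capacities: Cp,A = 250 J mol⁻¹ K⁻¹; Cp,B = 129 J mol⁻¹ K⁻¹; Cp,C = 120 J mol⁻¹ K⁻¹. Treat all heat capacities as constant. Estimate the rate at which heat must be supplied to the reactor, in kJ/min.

Extent of reaction ξ = 0.604 × 25.4 = 15.342 mol/s
Reaction term: ξ·ΔH°_rxn = 15.342 × 149 = 2285.9 kJ/s
Sensible, feed 83.1→25 °C: -368.93 kJ/s
Outlet flows (mol/s): A 10.058, B 15.342, C 15.342
Sensible, products 25→220 °C: 1235.3 kJ/s
Q = ΔH = 3152.2 kJ/s = 3152.2 kW
Heat supplied = 189130 kJ/min

Q_in = 189000 kJ/min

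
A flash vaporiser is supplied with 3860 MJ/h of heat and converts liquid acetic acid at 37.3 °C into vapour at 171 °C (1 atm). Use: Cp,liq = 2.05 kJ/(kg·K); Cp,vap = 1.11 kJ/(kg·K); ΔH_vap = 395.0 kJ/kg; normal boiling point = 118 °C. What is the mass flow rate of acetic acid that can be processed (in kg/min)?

ṁ = 104 kg/min

Δh = 2.05×(118−37.3) + 395.0 + 1.11×(171−118) = 619.26 kJ/kg
Q = 3860 MJ/h = 1072.2 kJ/s = 64333 kJ/min
ṁ = Q/Δh = 64333 / 619.26 = 103.89 kg/min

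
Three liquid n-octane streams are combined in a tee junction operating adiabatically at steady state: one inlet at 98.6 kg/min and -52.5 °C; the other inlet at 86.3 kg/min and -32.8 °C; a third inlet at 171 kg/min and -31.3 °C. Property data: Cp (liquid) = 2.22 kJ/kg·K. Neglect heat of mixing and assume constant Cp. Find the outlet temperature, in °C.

Energy balance with Q = 0: Σ ṁᵢCp,ᵢ(T_out − Tᵢ) = 0
Σ ṁᵢCp,ᵢTᵢ = 98.6×2.22×-52.5 + 86.3×2.22×-32.8 + 171×2.22×-31.3 = -29658
Σ ṁᵢCp,ᵢ = 98.6×2.22 + 86.3×2.22 + 171×2.22 = 790.1
T_out = -29658 / 790.1 = -37.537 °C

T_out = -37.5 °C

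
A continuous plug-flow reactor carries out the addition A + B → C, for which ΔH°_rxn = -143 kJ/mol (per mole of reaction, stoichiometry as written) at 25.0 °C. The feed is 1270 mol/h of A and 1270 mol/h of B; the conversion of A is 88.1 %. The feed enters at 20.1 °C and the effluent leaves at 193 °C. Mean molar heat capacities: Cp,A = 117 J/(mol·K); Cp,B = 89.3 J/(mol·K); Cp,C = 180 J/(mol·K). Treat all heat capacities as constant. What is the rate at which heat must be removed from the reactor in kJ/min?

Q_out = 1990 kJ/min

Extent of reaction ξ = 0.881 × 1270 = 1118.9 mol/h
Reaction term: ξ·ΔH°_rxn = 1118.9 × -143 = -160000 kJ/h
Sensible, feed 20.1→25 °C: 1283.8 kJ/h
Outlet flows (mol/h): A 151.13, B 151.13, C 1118.9
Sensible, products 25→193 °C: 39073 kJ/h
Q = ΔH = -119640 kJ/h = -33.234 kW
Heat removed = 1994 kJ/min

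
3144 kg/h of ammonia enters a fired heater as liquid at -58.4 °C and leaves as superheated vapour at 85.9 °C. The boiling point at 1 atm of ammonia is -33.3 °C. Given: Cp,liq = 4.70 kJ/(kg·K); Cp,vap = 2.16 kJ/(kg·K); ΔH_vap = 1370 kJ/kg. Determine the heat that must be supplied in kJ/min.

Q = 91500 kJ/min

liquid -58.4→-33.3 °C: 117.97 kJ/kg
vaporisation at -33.3 °C: 1370 kJ/kg
vapour -33.3→85.9 °C: 257.47 kJ/kg
Δh = 117.97 + 1370 + 257.47 = 1745.4 kJ/kg
Q = ṁ·Δh = 3144 kg/h × 1745.4 kJ/kg = 5.4877e+06 kJ/h
|Q| = 1524.4 kW = 91461 kJ/min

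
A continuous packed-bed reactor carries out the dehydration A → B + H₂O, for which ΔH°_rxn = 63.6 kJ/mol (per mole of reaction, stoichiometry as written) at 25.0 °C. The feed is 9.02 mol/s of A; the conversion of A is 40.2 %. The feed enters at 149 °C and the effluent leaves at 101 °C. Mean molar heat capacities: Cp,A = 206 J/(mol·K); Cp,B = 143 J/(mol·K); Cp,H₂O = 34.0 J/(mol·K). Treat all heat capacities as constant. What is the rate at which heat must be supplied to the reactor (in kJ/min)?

Q_in = 8010 kJ/min

Extent of reaction ξ = 0.402 × 9.02 = 3.626 mol/s
Reaction term: ξ·ΔH°_rxn = 3.626 × 63.6 = 230.62 kJ/s
Sensible, feed 149→25 °C: -230.41 kJ/s
Outlet flows (mol/s): A 5.394, B 3.626, H₂O 3.626
Sensible, products 25→101 °C: 133.23 kJ/s
Q = ΔH = 133.43 kJ/s = 133.43 kW
Heat supplied = 8006.1 kJ/min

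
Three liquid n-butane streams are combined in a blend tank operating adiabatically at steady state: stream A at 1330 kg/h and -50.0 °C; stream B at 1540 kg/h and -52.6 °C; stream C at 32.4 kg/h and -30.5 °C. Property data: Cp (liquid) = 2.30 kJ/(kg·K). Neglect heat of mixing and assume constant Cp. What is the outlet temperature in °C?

Adiabatic, steady state ⇒ Σ ṁᵢCp,ᵢ(T_out − Tᵢ) = 0
Σ ṁᵢCp,ᵢTᵢ = 1330×2.30×-50.0 + 1540×2.30×-52.6 + 32.4×2.30×-30.5 = -341530
Σ ṁᵢCp,ᵢ = 1330×2.30 + 1540×2.30 + 32.4×2.30 = 6675.5
T_out = -341530 / 6675.5 = -51.162 °C

T_out = -51.2 °C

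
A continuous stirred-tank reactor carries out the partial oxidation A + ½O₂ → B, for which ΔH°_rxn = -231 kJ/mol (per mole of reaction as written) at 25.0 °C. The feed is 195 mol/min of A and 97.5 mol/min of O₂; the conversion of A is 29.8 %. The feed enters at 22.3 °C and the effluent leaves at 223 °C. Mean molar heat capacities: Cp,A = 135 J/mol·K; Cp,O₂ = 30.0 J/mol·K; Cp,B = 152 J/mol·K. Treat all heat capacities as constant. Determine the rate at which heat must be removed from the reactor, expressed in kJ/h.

Extent of reaction ξ = 0.298 × 195 = 58.11 mol/min
Reaction term: ξ·ΔH°_rxn = 58.11 × -231 = -13423 kJ/min
Sensible, feed 22.3→25 °C: 78.975 kJ/min
Outlet flows (mol/min): A 136.89, O₂ 68.445, B 58.11
Sensible, products 25→223 °C: 5814.5 kJ/min
Q = ΔH = -7529.9 kJ/min = -125.5 kW
Heat removed = 451800 kJ/h

Q_out = 452000 kJ/h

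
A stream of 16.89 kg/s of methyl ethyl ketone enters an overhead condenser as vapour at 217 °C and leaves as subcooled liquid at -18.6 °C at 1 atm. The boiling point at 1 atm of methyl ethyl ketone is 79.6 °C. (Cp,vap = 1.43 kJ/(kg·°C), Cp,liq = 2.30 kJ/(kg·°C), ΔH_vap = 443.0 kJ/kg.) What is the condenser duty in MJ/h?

vapour 217→79.6 °C: -196.48 kJ/kg
condensation at 79.6 °C: -443 kJ/kg
liquid 79.6→-18.6 °C: -225.86 kJ/kg
Δh = -196.48 + -443 + -225.86 = -865.34 kJ/kg
Q = ṁ·Δh = 16.89 kg/s × -865.34 kJ/kg = -14616 kJ/s
|Q| = 14616 kW = 52616 MJ/h

Q_c = 52600 MJ/h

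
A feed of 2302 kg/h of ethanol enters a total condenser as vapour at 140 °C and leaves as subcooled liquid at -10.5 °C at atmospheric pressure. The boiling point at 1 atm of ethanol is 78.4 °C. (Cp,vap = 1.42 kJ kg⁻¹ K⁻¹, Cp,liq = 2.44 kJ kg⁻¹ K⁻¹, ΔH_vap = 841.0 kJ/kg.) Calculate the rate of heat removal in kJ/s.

vapour 140→78.4 °C: -87.472 kJ/kg
condensation at 78.4 °C: -841 kJ/kg
liquid 78.4→-10.5 °C: -216.92 kJ/kg
Δh = -87.472 + -841 + -216.92 = -1145.4 kJ/kg
Q = ṁ·Δh = 2302 kg/h × -1145.4 kJ/kg = -2.6367e+06 kJ/h
|Q| = 732.41 kW

Q_c = 732 kJ/s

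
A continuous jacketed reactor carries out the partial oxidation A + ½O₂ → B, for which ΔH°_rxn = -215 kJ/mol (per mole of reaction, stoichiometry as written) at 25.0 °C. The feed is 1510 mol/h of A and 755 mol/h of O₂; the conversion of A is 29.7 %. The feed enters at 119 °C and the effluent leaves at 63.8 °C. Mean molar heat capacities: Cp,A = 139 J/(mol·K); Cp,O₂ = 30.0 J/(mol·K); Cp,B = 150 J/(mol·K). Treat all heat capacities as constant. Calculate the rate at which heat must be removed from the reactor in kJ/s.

Q_out = 30.4 kJ/s

Extent of reaction ξ = 0.297 × 1510 = 448.47 mol/h
Reaction term: ξ·ΔH°_rxn = 448.47 × -215 = -96421 kJ/h
Sensible, feed 119→25 °C: -21859 kJ/h
Outlet flows (mol/h): A 1061.5, O₂ 530.76, B 448.47
Sensible, products 25→63.8 °C: 8952.9 kJ/h
Q = ΔH = -109330 kJ/h = -30.369 kW
Heat removed = 30.369 kJ/s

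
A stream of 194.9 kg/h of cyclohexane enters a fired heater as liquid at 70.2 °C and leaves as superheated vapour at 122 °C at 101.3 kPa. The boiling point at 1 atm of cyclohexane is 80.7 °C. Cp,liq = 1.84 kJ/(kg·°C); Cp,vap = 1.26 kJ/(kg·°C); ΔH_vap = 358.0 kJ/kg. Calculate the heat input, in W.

liquid 70.2→80.7 °C: 19.32 kJ/kg
vaporisation at 80.7 °C: 358 kJ/kg
vapour 80.7→122 °C: 52.038 kJ/kg
Δh = 19.32 + 358 + 52.038 = 429.36 kJ/kg
Q = ṁ·Δh = 194.9 kg/h × 429.36 kJ/kg = 83682 kJ/h
|Q| = 23.245 kW = 23245 W

Q = 23200 W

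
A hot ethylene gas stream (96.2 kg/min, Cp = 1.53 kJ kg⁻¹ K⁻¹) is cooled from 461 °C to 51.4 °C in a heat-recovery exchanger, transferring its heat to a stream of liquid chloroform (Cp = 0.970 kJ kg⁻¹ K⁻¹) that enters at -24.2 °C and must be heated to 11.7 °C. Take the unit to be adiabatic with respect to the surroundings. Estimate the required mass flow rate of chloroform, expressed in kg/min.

Heat released by hot stream: Q = 96.2 × 1.53 × (461 − 51.4) = 60287 kJ/min
Energy balance on cold side (adiabatic exchanger): Q = ṁ_c·Cp_c·(T_c,out − T_c,in)
ṁ_c = 60287 / [0.970 × (11.7 − -24.2)] = 1731.3 kg/min

ṁ_c = 1730 kg/min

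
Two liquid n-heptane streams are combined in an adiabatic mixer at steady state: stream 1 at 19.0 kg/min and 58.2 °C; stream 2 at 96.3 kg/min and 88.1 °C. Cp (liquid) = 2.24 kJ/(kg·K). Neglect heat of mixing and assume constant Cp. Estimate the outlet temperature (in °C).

T_out = 83.2 °C

No heat crosses the boundary, so H_out = H_in.
T_out = Σ ṁᵢCp,ᵢTᵢ / Σ ṁᵢCp,ᵢ
      = 21481 / 258.27 = 83.173 °C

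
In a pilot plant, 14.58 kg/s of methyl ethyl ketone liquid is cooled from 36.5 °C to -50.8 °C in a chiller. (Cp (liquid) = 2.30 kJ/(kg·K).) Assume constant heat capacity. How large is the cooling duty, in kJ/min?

Q = ṁ·Cp·ΔT = 14.58 × 2.30 × (-50.8 − 36.5) = -2927.5 kJ/s
Cooling duty = 175650 kJ/min

Q_c = 176000 kJ/min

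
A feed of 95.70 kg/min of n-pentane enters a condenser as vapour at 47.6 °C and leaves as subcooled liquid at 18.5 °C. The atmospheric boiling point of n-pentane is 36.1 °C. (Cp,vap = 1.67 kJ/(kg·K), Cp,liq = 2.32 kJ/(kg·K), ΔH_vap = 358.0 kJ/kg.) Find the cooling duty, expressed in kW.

vapour 47.6→36.1 °C: -19.205 kJ/kg
condensation at 36.1 °C: -358 kJ/kg
liquid 36.1→18.5 °C: -40.832 kJ/kg
Δh = -19.205 + -358 + -40.832 = -418.04 kJ/kg
Q = ṁ·Δh = 95.70 kg/min × -418.04 kJ/kg = -40006 kJ/min
|Q| = 666.77 kW

Q_c = 667 kW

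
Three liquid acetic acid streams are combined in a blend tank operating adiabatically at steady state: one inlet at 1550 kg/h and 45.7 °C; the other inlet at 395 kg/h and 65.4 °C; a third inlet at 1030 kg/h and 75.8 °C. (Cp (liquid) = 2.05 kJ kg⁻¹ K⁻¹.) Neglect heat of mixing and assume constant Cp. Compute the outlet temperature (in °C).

T_out = 58.7 °C

No heat crosses the boundary, so H_out = H_in.
Σ ṁᵢCp,ᵢTᵢ = 1550×2.05×45.7 + 395×2.05×65.4 + 1030×2.05×75.8 = 358220
Σ ṁᵢCp,ᵢ = 1550×2.05 + 395×2.05 + 1030×2.05 = 6098.7
T_out = 358220 / 6098.7 = 58.737 °C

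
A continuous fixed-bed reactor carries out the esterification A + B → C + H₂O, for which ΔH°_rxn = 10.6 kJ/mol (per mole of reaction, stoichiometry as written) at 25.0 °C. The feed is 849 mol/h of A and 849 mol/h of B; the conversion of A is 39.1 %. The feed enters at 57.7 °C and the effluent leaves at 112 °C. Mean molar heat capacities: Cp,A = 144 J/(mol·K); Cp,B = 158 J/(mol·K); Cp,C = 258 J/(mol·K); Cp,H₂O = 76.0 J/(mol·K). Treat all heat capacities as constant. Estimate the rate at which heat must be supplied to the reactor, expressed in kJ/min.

Q_in = 306 kJ/min

Extent of reaction ξ = 0.391 × 849 = 331.96 mol/h
Reaction term: ξ·ΔH°_rxn = 331.96 × 10.6 = 3518.8 kJ/h
Sensible, feed 57.7→25 °C: -8384.2 kJ/h
Outlet flows (mol/h): A 517.04, B 517.04, C 331.96, H₂O 331.96
Sensible, products 25→112 °C: 23231 kJ/h
Q = ΔH = 18365 kJ/h = 5.1015 kW
Heat supplied = 306.09 kJ/min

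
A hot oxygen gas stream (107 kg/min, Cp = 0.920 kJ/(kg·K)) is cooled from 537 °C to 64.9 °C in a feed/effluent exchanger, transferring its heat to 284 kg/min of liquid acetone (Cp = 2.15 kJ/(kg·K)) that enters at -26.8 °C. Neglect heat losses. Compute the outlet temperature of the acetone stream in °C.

T_c,out = 49.3 °C

Heat released by hot stream: Q = 107 × 0.920 × (537 − 64.9) = 46474 kJ/min
Energy balance on cold side (adiabatic exchanger): Q = ṁ_c·Cp_c·(T_c,out − T_c,in)
T_c,out = -26.8 + 46474/(284 × 2.15) = 49.311 °C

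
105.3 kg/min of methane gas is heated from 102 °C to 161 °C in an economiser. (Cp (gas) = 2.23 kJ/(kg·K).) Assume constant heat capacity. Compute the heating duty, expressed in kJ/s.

Q = ṁ·Cp·ΔT = 105.3 × 2.23 × (161 − 102) = 13854 kJ/min
Converting: 13854 / 60 s = 230.91 kW

Q = 231 kJ/s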